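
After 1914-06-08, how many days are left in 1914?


Day of year: 159 of 365
Remaining = 365 - 159

206 days


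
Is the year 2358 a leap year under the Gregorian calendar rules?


Gregorian leap year rule: divisible by 4, but not by 100, unless also by 400.
2358 is not divisible by 4 -> not a leap year

No


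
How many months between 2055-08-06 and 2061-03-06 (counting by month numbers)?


From August 2055 to March 2061
6 years * 12 = 72 months, minus 5 months = 67

67 months


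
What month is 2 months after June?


June is month 6
6 + 2 = 8

August


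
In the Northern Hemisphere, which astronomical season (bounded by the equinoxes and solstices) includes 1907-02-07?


Date: February 7
Astronomical Winter (approx.; exact equinox/solstice day varies by year): December 21 to March 19
February 7 falls within the Winter window

Winter


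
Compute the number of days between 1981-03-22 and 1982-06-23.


From 1981-03-22 to 1982-06-23
1981-03-22: days before March = 31 + 28 = 59 (1981 is not a leap year); day of year = 59 + 22 = 81
1982-06-23: days before June = 31 + 28 + 31 + 30 + 31 = 151 (1982 is not a leap year); day of year = 151 + 23 = 174
Rest of 1981: 365 - 81 = 284
Total = 284 + 174 = 458

458 days


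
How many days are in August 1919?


August 1919

31 days


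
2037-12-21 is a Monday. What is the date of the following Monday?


Current: Monday
Target: Monday
Days ahead: 7

Next Monday: 2037-12-28


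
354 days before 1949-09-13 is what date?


Start: 1949-09-13, subtract 354 days
Back 13 days from September 13 reaches August 31, 1949 -> 341 left
August 1949 has 31 days -> back to July 31, 1949 -> 310 left
July 1949 has 31 days -> back to June 30, 1949 -> 279 left
June 1949 has 30 days -> back to May 31, 1949 -> 249 left
May 1949 has 31 days -> back to April 30, 1949 -> 218 left
April 1949 has 30 days -> back to March 31, 1949 -> 188 left
March 1949 has 31 days -> back to February 28, 1949 -> 157 left
February 1949 has 28 days -> back to January 31, 1949 -> 129 left
January 1949 has 31 days -> back to December 31, 1948 -> 98 left
December 1948 has 31 days -> back to November 30, 1948 -> 67 left
November 1948 has 30 days -> back to October 31, 1948 -> 37 left
October 1948 has 31 days -> back to September 30, 1948 -> 6 left
September 1948: 30 - 6 = 24 -> lands on September 24

Result: 1948-09-24


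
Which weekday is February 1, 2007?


Target: February 1, 2007
Anchor: Jan 1, 2007. With p = 2007 - 1 = 2006: (p + p//4 - p//100 + p//400) mod 7 = (2006 + 501 - 20 + 5) mod 7 = 2492 mod 7 = 0 -> Monday (Mon=0 ... Sun=6)
Days before February (Jan): 31 days
Weekday index = (0 + 31) mod 7 = 3

Thursday


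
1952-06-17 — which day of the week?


Date: June 17, 1952
Anchor: Jan 1, 1952. With p = 1952 - 1 = 1951: (p + p//4 - p//100 + p//400) mod 7 = (1951 + 487 - 19 + 4) mod 7 = 2423 mod 7 = 1 -> Tuesday (Mon=0 ... Sun=6)
Days before June (Jan-May): 152; offset = 152 + 17 - 1 = 168
Weekday index = (1 + 168) mod 7 = 1

Day of the week: Tuesday


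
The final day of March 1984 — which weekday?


March 1984 has 31 days
Anchor: Jan 1, 1984. With p = 1984 - 1 = 1983: (p + p//4 - p//100 + p//400) mod 7 = (1983 + 495 - 19 + 4) mod 7 = 2463 mod 7 = 6 -> Sunday (Mon=0 ... Sun=6)
Days before March (Jan-Feb): 60; March 1 index = (6 + 60) mod 7 = 3 -> Thursday
Last day offset: 31 - 1 = 30 days
Weekday index = (3 + 30) mod 7 = 5

Saturday, March 31


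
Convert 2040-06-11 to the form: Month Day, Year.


ISO 2040-06-11 parses as year=2040, month=06, day=11
Month 6 -> June

June 11, 2040


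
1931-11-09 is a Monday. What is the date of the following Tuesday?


Current: Monday
Target: Tuesday
Days ahead: 1

Next Tuesday: 1931-11-10


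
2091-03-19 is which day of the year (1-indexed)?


Date: March 19, 2091
Days in months 1 through 2: 59
Plus 19 days in March

Day of year: 78


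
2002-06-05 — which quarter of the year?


Month: June (month 6)
Q1: Jan-Mar, Q2: Apr-Jun, Q3: Jul-Sep, Q4: Oct-Dec

Q2


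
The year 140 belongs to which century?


Century = (year - 1) // 100 + 1
= (140 - 1) // 100 + 1
= 139 // 100 + 1
= 1 + 1

2nd century


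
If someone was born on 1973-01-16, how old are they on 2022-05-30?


Birth: 1973-01-16
Reference: 2022-05-30
Year difference: 2022 - 1973 = 49

49 years old


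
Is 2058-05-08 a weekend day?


Anchor: Jan 1, 2058. With p = 2058 - 1 = 2057: (p + p//4 - p//100 + p//400) mod 7 = (2057 + 514 - 20 + 5) mod 7 = 2556 mod 7 = 1 -> Tuesday (Mon=0 ... Sun=6)
Day of year: 128; offset = 127
Weekday index = (1 + 127) mod 7 = 2 -> Wednesday
Weekend days: Saturday, Sunday

No


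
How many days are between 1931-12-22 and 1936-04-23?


From 1931-12-22 to 1936-04-23
1931-12-22: days before December = 31 + 28 + 31 + 30 + 31 + 30 + 31 + 31 + 30 + 31 + 30 = 334 (1931 is not a leap year); day of year = 334 + 22 = 356
1936-04-23: days before April = 31 + 29 + 31 = 91 (1936 is a leap year); day of year = 91 + 23 = 114
Rest of 1931: 365 - 356 = 9
Full years 1932 (366), 1933 (365), 1934 (365), 1935 (365): 1461
Total = 9 + 1461 + 114 = 1584

1584 days


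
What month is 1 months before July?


July is month 7
7 - 1 = 6

June


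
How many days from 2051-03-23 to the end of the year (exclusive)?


Day of year: 82 of 365
Remaining = 365 - 82

283 days


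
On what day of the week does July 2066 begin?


Target: July 1, 2066
Anchor: Jan 1, 2066. With p = 2066 - 1 = 2065: (p + p//4 - p//100 + p//400) mod 7 = (2065 + 516 - 20 + 5) mod 7 = 2566 mod 7 = 4 -> Friday (Mon=0 ... Sun=6)
Days before July (Jan-Jun): 181 days
Weekday index = (4 + 181) mod 7 = 3

Thursday


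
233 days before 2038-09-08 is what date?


Start: 2038-09-08, subtract 233 days
Back 8 days from September 8 reaches August 31, 2038 -> 225 left
August 2038 has 31 days -> back to July 31, 2038 -> 194 left
July 2038 has 31 days -> back to June 30, 2038 -> 163 left
June 2038 has 30 days -> back to May 31, 2038 -> 133 left
May 2038 has 31 days -> back to April 30, 2038 -> 102 left
April 2038 has 30 days -> back to March 31, 2038 -> 72 left
March 2038 has 31 days -> back to February 28, 2038 -> 41 left
February 2038 has 28 days -> back to January 31, 2038 -> 13 left
January 2038: 31 - 13 = 18 -> lands on January 18

Result: 2038-01-18


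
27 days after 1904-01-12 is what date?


Start: 1904-01-12, add 27 days
January 1904 has 31 days: 31 - 12 = 19 days to January 31 -> 8 left
February 1904: 8 <= 29 -> lands on February 8

Result: 1904-02-08


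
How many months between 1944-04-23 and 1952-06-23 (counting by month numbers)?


From April 1944 to June 1952
8 years * 12 = 96 months, plus 2 months = 98

98 months


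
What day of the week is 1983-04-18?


Date: April 18, 1983
Anchor: Jan 1, 1983. With p = 1983 - 1 = 1982: (p + p//4 - p//100 + p//400) mod 7 = (1982 + 495 - 19 + 4) mod 7 = 2462 mod 7 = 5 -> Saturday (Mon=0 ... Sun=6)
Days before April (Jan-Mar): 90; offset = 90 + 18 - 1 = 107
Weekday index = (5 + 107) mod 7 = 0

Day of the week: Monday


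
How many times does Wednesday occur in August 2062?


August 2062 has 31 days
Anchor: Jan 1, 2062. With p = 2062 - 1 = 2061: (p + p//4 - p//100 + p//400) mod 7 = (2061 + 515 - 20 + 5) mod 7 = 2561 mod 7 = 6 -> Sunday (Mon=0 ... Sun=6)
Days before August (Jan-Jul): 212; August 1 index = (6 + 212) mod 7 = 1 -> Tuesday
First Wednesday is August 2
Wednesdays: 2, 9, 16, 23, 30

5 Wednesdays


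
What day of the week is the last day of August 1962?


August 1962 has 31 days
Anchor: Jan 1, 1962. With p = 1962 - 1 = 1961: (p + p//4 - p//100 + p//400) mod 7 = (1961 + 490 - 19 + 4) mod 7 = 2436 mod 7 = 0 -> Monday (Mon=0 ... Sun=6)
Days before August (Jan-Jul): 212; August 1 index = (0 + 212) mod 7 = 2 -> Wednesday
Last day offset: 31 - 1 = 30 days
Weekday index = (2 + 30) mod 7 = 4

Friday, August 31


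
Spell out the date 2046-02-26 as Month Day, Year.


ISO 2046-02-26 parses as year=2046, month=02, day=26
Month 2 -> February

February 26, 2046


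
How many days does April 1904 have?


April 1904

30 days


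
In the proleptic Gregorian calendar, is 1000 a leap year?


Gregorian leap year rule: divisible by 4, but not by 100, unless also by 400.
1000 is divisible by 100 but not 400 -> not a leap year

No


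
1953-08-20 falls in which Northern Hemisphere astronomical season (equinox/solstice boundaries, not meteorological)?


Date: August 20
Astronomical Summer (approx.; exact equinox/solstice day varies by year): June 21 to September 21
August 20 falls within the Summer window

Summer


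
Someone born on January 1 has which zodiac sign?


Date: January 1
Conventional tropical zodiac dates: Capricorn from December 22 onward; Aquarius starts January 20
January 1 falls within the Capricorn range

Capricorn


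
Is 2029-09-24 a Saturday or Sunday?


Anchor: Jan 1, 2029. With p = 2029 - 1 = 2028: (p + p//4 - p//100 + p//400) mod 7 = (2028 + 507 - 20 + 5) mod 7 = 2520 mod 7 = 0 -> Monday (Mon=0 ... Sun=6)
Day of year: 267; offset = 266
Weekday index = (0 + 266) mod 7 = 0 -> Monday
Weekend days: Saturday, Sunday

No


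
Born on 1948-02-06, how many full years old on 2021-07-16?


Birth: 1948-02-06
Reference: 2021-07-16
Year difference: 2021 - 1948 = 73

73 years old


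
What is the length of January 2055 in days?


January 2055

31 days


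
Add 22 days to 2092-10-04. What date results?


Start: 2092-10-04, add 22 days
October 2092 has 31 days; 4 + 22 = 26 stays within October

Result: 2092-10-26


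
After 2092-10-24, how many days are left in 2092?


Day of year: 298 of 366
Remaining = 366 - 298

68 days


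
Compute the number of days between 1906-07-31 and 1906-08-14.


From 1906-07-31 to 1906-08-14
1906-07-31: days before July = 31 + 28 + 31 + 30 + 31 + 30 = 181 (1906 is not a leap year); day of year = 181 + 31 = 212
1906-08-14: days before August = 31 + 28 + 31 + 30 + 31 + 30 + 31 = 212 (1906 is not a leap year); day of year = 212 + 14 = 226
Same year: 226 - 212 = 14

14 days


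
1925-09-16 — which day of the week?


Date: September 16, 1925
Anchor: Jan 1, 1925. With p = 1925 - 1 = 1924: (p + p//4 - p//100 + p//400) mod 7 = (1924 + 481 - 19 + 4) mod 7 = 2390 mod 7 = 3 -> Thursday (Mon=0 ... Sun=6)
Days before September (Jan-Aug): 243; offset = 243 + 16 - 1 = 258
Weekday index = (3 + 258) mod 7 = 2

Day of the week: Wednesday


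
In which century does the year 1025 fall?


Century = (year - 1) // 100 + 1
= (1025 - 1) // 100 + 1
= 1024 // 100 + 1
= 10 + 1

11th century


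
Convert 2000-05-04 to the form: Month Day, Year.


ISO 2000-05-04 parses as year=2000, month=05, day=04
Month 5 -> May

May 4, 2000


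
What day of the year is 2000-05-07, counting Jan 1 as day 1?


Date: May 7, 2000
Days in months 1 through 4: 121
Plus 7 days in May

Day of year: 128


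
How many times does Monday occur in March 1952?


March 1952 has 31 days
Anchor: Jan 1, 1952. With p = 1952 - 1 = 1951: (p + p//4 - p//100 + p//400) mod 7 = (1951 + 487 - 19 + 4) mod 7 = 2423 mod 7 = 1 -> Tuesday (Mon=0 ... Sun=6)
Days before March (Jan-Feb): 60; March 1 index = (1 + 60) mod 7 = 5 -> Saturday
First Monday is March 3
Mondays: 3, 10, 17, 24, 31

5 Mondays


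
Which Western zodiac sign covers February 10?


Date: February 10
Conventional tropical zodiac dates: Aquarius from January 20 onward; Pisces starts February 19
February 10 falls within the Aquarius range

Aquarius


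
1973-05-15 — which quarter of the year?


Month: May (month 5)
Q1: Jan-Mar, Q2: Apr-Jun, Q3: Jul-Sep, Q4: Oct-Dec

Q2


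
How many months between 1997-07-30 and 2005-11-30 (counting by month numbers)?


From July 1997 to November 2005
8 years * 12 = 96 months, plus 4 months = 100

100 months


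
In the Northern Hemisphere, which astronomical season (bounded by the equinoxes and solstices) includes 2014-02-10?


Date: February 10
Astronomical Winter (approx.; exact equinox/solstice day varies by year): December 21 to March 19
February 10 falls within the Winter window

Winter


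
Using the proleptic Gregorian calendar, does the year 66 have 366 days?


Gregorian leap year rule: divisible by 4, but not by 100, unless also by 400.
66 is not divisible by 4 -> not a leap year

No


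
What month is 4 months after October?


October is month 10
10 + 4 = 14; wrap: 14 - 12 = 2

February


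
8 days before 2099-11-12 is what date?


Start: 2099-11-12, subtract 8 days
12 - 8 = 4 stays within November 2099

Result: 2099-11-04


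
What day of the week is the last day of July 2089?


July 2089 has 31 days
Anchor: Jan 1, 2089. With p = 2089 - 1 = 2088: (p + p//4 - p//100 + p//400) mod 7 = (2088 + 522 - 20 + 5) mod 7 = 2595 mod 7 = 5 -> Saturday (Mon=0 ... Sun=6)
Days before July (Jan-Jun): 181; July 1 index = (5 + 181) mod 7 = 4 -> Friday
Last day offset: 31 - 1 = 30 days
Weekday index = (4 + 30) mod 7 = 6

Sunday, July 31


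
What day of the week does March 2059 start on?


Target: March 1, 2059
Anchor: Jan 1, 2059. With p = 2059 - 1 = 2058: (p + p//4 - p//100 + p//400) mod 7 = (2058 + 514 - 20 + 5) mod 7 = 2557 mod 7 = 2 -> Wednesday (Mon=0 ... Sun=6)
Days before March (Jan-Feb): 59 days
Weekday index = (2 + 59) mod 7 = 5

Saturday


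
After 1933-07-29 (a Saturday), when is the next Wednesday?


Current: Saturday
Target: Wednesday
Days ahead: 4

Next Wednesday: 1933-08-02


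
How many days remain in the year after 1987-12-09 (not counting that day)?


Day of year: 343 of 365
Remaining = 365 - 343

22 days


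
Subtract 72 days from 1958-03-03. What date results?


Start: 1958-03-03, subtract 72 days
Back 3 days from March 3 reaches February 28, 1958 -> 69 left
February 1958 has 28 days -> back to January 31, 1958 -> 41 left
January 1958 has 31 days -> back to December 31, 1957 -> 10 left
December 1957: 31 - 10 = 21 -> lands on December 21

Result: 1957-12-21


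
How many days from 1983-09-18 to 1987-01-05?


From 1983-09-18 to 1987-01-05
1983-09-18: days before September = 31 + 28 + 31 + 30 + 31 + 30 + 31 + 31 = 243 (1983 is not a leap year); day of year = 243 + 18 = 261
1987-01-05: day of year = 5
Rest of 1983: 365 - 261 = 104
Full years 1984 (366), 1985 (365), 1986 (365): 1096
Total = 104 + 1096 + 5 = 1205

1205 days


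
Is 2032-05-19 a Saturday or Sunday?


Anchor: Jan 1, 2032. With p = 2032 - 1 = 2031: (p + p//4 - p//100 + p//400) mod 7 = (2031 + 507 - 20 + 5) mod 7 = 2523 mod 7 = 3 -> Thursday (Mon=0 ... Sun=6)
Day of year: 140; offset = 139
Weekday index = (3 + 139) mod 7 = 2 -> Wednesday
Weekend days: Saturday, Sunday

No


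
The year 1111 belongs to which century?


Century = (year - 1) // 100 + 1
= (1111 - 1) // 100 + 1
= 1110 // 100 + 1
= 11 + 1

12th century


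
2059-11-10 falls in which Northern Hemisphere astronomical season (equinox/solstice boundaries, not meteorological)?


Date: November 10
Astronomical Autumn (approx.; exact equinox/solstice day varies by year): September 22 to December 20
November 10 falls within the Autumn window

Autumn


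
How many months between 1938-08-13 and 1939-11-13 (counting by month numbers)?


From August 1938 to November 1939
1 year * 12 = 12 months, plus 3 months = 15

15 months


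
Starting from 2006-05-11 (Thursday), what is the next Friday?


Current: Thursday
Target: Friday
Days ahead: 1

Next Friday: 2006-05-12


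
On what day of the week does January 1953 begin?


Target: January 1, 1953
Anchor: Jan 1, 1953. With p = 1953 - 1 = 1952: (p + p//4 - p//100 + p//400) mod 7 = (1952 + 488 - 19 + 4) mod 7 = 2425 mod 7 = 3 -> Thursday (Mon=0 ... Sun=6)
Offset from anchor: 0 days
Weekday index = (3 + 0) mod 7 = 3

Thursday


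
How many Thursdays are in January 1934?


January 1934 has 31 days
Anchor: Jan 1, 1934. With p = 1934 - 1 = 1933: (p + p//4 - p//100 + p//400) mod 7 = (1933 + 483 - 19 + 4) mod 7 = 2401 mod 7 = 0 -> Monday (Mon=0 ... Sun=6)
January 1 is the anchor itself -> Monday
First Thursday is January 4
Thursdays: 4, 11, 18, 25

4 Thursdays


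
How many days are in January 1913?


January 1913

31 days


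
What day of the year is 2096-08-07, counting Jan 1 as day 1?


Date: August 7, 2096
Days in months 1 through 7: 213
Plus 7 days in August

Day of year: 220


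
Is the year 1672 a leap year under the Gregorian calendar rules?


Gregorian leap year rule: divisible by 4, but not by 100, unless also by 400.
1672 is divisible by 4 but not 100 -> leap year

Yes


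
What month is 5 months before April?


April is month 4
4 - 5 = -1; wrap: -1 + 12 = 11

November


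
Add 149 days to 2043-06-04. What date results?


Start: 2043-06-04, add 149 days
June 2043 has 30 days: 30 - 4 = 26 days to June 30 -> 123 left
July 2043 has 31 days -> 92 left
August 2043 has 31 days -> 61 left
September 2043 has 30 days -> 31 left
October 2043: 31 <= 31 -> lands on October 31

Result: 2043-10-31


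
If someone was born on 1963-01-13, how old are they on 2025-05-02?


Birth: 1963-01-13
Reference: 2025-05-02
Year difference: 2025 - 1963 = 62

62 years old


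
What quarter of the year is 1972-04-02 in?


Month: April (month 4)
Q1: Jan-Mar, Q2: Apr-Jun, Q3: Jul-Sep, Q4: Oct-Dec

Q2


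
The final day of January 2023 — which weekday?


January 2023 has 31 days
Anchor: Jan 1, 2023. With p = 2023 - 1 = 2022: (p + p//4 - p//100 + p//400) mod 7 = (2022 + 505 - 20 + 5) mod 7 = 2512 mod 7 = 6 -> Sunday (Mon=0 ... Sun=6)
January 1 is the anchor itself -> Sunday
Last day offset: 31 - 1 = 30 days
Weekday index = (6 + 30) mod 7 = 1

Tuesday, January 31


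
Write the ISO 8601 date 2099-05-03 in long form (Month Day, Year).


ISO 2099-05-03 parses as year=2099, month=05, day=03
Month 5 -> May

May 3, 2099


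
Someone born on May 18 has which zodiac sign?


Date: May 18
Conventional tropical zodiac dates: Taurus from April 20 onward; Gemini starts May 21
May 18 falls within the Taurus range

Taurus


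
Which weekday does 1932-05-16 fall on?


Date: May 16, 1932
Anchor: Jan 1, 1932. With p = 1932 - 1 = 1931: (p + p//4 - p//100 + p//400) mod 7 = (1931 + 482 - 19 + 4) mod 7 = 2398 mod 7 = 4 -> Friday (Mon=0 ... Sun=6)
Days before May (Jan-Apr): 121; offset = 121 + 16 - 1 = 136
Weekday index = (4 + 136) mod 7 = 0

Day of the week: Monday


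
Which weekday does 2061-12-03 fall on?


Date: December 3, 2061
Anchor: Jan 1, 2061. With p = 2061 - 1 = 2060: (p + p//4 - p//100 + p//400) mod 7 = (2060 + 515 - 20 + 5) mod 7 = 2560 mod 7 = 5 -> Saturday (Mon=0 ... Sun=6)
Days before December (Jan-Nov): 334; offset = 334 + 3 - 1 = 336
Weekday index = (5 + 336) mod 7 = 5

Day of the week: Saturday


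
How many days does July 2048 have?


July 2048

31 days


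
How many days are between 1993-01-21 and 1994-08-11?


From 1993-01-21 to 1994-08-11
1993-01-21: day of year = 21
1994-08-11: days before August = 31 + 28 + 31 + 30 + 31 + 30 + 31 = 212 (1994 is not a leap year); day of year = 212 + 11 = 223
Rest of 1993: 365 - 21 = 344
Total = 344 + 223 = 567

567 days


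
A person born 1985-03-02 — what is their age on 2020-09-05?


Birth: 1985-03-02
Reference: 2020-09-05
Year difference: 2020 - 1985 = 35

35 years old


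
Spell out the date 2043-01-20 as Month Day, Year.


ISO 2043-01-20 parses as year=2043, month=01, day=20
Month 1 -> January

January 20, 2043


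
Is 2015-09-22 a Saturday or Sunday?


Anchor: Jan 1, 2015. With p = 2015 - 1 = 2014: (p + p//4 - p//100 + p//400) mod 7 = (2014 + 503 - 20 + 5) mod 7 = 2502 mod 7 = 3 -> Thursday (Mon=0 ... Sun=6)
Day of year: 265; offset = 264
Weekday index = (3 + 264) mod 7 = 1 -> Tuesday
Weekend days: Saturday, Sunday

No


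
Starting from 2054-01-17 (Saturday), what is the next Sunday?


Current: Saturday
Target: Sunday
Days ahead: 1

Next Sunday: 2054-01-18


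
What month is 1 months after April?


April is month 4
4 + 1 = 5

May


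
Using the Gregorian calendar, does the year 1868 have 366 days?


Gregorian leap year rule: divisible by 4, but not by 100, unless also by 400.
1868 is divisible by 4 but not 100 -> leap year

Yes


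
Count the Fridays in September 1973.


September 1973 has 30 days
Anchor: Jan 1, 1973. With p = 1973 - 1 = 1972: (p + p//4 - p//100 + p//400) mod 7 = (1972 + 493 - 19 + 4) mod 7 = 2450 mod 7 = 0 -> Monday (Mon=0 ... Sun=6)
Days before September (Jan-Aug): 243; September 1 index = (0 + 243) mod 7 = 5 -> Saturday
First Friday is September 7
Fridays: 7, 14, 21, 28

4 Fridays


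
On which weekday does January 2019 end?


January 2019 has 31 days
Anchor: Jan 1, 2019. With p = 2019 - 1 = 2018: (p + p//4 - p//100 + p//400) mod 7 = (2018 + 504 - 20 + 5) mod 7 = 2507 mod 7 = 1 -> Tuesday (Mon=0 ... Sun=6)
January 1 is the anchor itself -> Tuesday
Last day offset: 31 - 1 = 30 days
Weekday index = (1 + 30) mod 7 = 3

Thursday, January 31


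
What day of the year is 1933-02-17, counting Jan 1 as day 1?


Date: February 17, 1933
Days in months 1 through 1: 31
Plus 17 days in February

Day of year: 48


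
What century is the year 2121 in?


Century = (year - 1) // 100 + 1
= (2121 - 1) // 100 + 1
= 2120 // 100 + 1
= 21 + 1

22nd century


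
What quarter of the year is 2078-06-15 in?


Month: June (month 6)
Q1: Jan-Mar, Q2: Apr-Jun, Q3: Jul-Sep, Q4: Oct-Dec

Q2


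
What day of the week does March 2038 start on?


Target: March 1, 2038
Anchor: Jan 1, 2038. With p = 2038 - 1 = 2037: (p + p//4 - p//100 + p//400) mod 7 = (2037 + 509 - 20 + 5) mod 7 = 2531 mod 7 = 4 -> Friday (Mon=0 ... Sun=6)
Days before March (Jan-Feb): 59 days
Weekday index = (4 + 59) mod 7 = 0

Monday


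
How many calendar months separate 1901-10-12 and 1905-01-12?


From October 1901 to January 1905
4 years * 12 = 48 months, minus 9 months = 39

39 months


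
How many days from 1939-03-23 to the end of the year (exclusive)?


Day of year: 82 of 365
Remaining = 365 - 82

283 days


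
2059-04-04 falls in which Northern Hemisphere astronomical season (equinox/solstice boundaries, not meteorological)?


Date: April 4
Astronomical Spring (approx.; exact equinox/solstice day varies by year): March 20 to June 20
April 4 falls within the Spring window

Spring


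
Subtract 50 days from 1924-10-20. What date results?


Start: 1924-10-20, subtract 50 days
Back 20 days from October 20 reaches September 30, 1924 -> 30 left
September 1924 has 30 days -> back to August 31, 1924 -> 0 left
August 1924: 31 - 0 = 31 -> lands on August 31

Result: 1924-08-31


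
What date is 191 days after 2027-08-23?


Start: 2027-08-23, add 191 days
August 2027 has 31 days: 31 - 23 = 8 days to August 31 -> 183 left
September 2027 has 30 days -> 153 left
October 2027 has 31 days -> 122 left
November 2027 has 30 days -> 92 left
December 2027 has 31 days -> 61 left
January 2028 has 31 days -> 30 left
February 2028 has 29 days -> 1 left
March 2028: 1 <= 31 -> lands on March 1

Result: 2028-03-01


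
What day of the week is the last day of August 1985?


August 1985 has 31 days
Anchor: Jan 1, 1985. With p = 1985 - 1 = 1984: (p + p//4 - p//100 + p//400) mod 7 = (1984 + 496 - 19 + 4) mod 7 = 2465 mod 7 = 1 -> Tuesday (Mon=0 ... Sun=6)
Days before August (Jan-Jul): 212; August 1 index = (1 + 212) mod 7 = 3 -> Thursday
Last day offset: 31 - 1 = 30 days
Weekday index = (3 + 30) mod 7 = 5

Saturday, August 31


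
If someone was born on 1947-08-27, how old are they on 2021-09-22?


Birth: 1947-08-27
Reference: 2021-09-22
Year difference: 2021 - 1947 = 74

74 years old


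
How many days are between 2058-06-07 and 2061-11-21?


From 2058-06-07 to 2061-11-21
2058-06-07: days before June = 31 + 28 + 31 + 30 + 31 = 151 (2058 is not a leap year); day of year = 151 + 7 = 158
2061-11-21: days before November = 31 + 28 + 31 + 30 + 31 + 30 + 31 + 31 + 30 + 31 = 304 (2061 is not a leap year); day of year = 304 + 21 = 325
Rest of 2058: 365 - 158 = 207
Full years 2059 (365), 2060 (366): 731
Total = 207 + 731 + 325 = 1263

1263 days


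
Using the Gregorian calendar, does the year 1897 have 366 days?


Gregorian leap year rule: divisible by 4, but not by 100, unless also by 400.
1897 is not divisible by 4 -> not a leap year

No


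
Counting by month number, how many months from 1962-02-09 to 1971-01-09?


From February 1962 to January 1971
9 years * 12 = 108 months, minus 1 month = 107

107 months


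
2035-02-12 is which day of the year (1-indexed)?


Date: February 12, 2035
Days in months 1 through 1: 31
Plus 12 days in February

Day of year: 43


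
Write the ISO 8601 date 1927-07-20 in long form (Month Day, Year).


ISO 1927-07-20 parses as year=1927, month=07, day=20
Month 7 -> July

July 20, 1927


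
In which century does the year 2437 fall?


Century = (year - 1) // 100 + 1
= (2437 - 1) // 100 + 1
= 2436 // 100 + 1
= 24 + 1

25th century


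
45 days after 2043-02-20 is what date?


Start: 2043-02-20, add 45 days
February 2043 has 28 days: 28 - 20 = 8 days to February 28 -> 37 left
March 2043 has 31 days -> 6 left
April 2043: 6 <= 30 -> lands on April 6

Result: 2043-04-06


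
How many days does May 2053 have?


May 2053

31 days


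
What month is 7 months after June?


June is month 6
6 + 7 = 13; wrap: 13 - 12 = 1

January


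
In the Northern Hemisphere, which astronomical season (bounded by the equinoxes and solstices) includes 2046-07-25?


Date: July 25
Astronomical Summer (approx.; exact equinox/solstice day varies by year): June 21 to September 21
July 25 falls within the Summer window

Summer


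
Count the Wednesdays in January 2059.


January 2059 has 31 days
Anchor: Jan 1, 2059. With p = 2059 - 1 = 2058: (p + p//4 - p//100 + p//400) mod 7 = (2058 + 514 - 20 + 5) mod 7 = 2557 mod 7 = 2 -> Wednesday (Mon=0 ... Sun=6)
January 1 is the anchor itself -> Wednesday
First Wednesday is January 1
Wednesdays: 1, 8, 15, 22, 29

5 Wednesdays


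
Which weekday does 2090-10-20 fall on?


Date: October 20, 2090
Anchor: Jan 1, 2090. With p = 2090 - 1 = 2089: (p + p//4 - p//100 + p//400) mod 7 = (2089 + 522 - 20 + 5) mod 7 = 2596 mod 7 = 6 -> Sunday (Mon=0 ... Sun=6)
Days before October (Jan-Sep): 273; offset = 273 + 20 - 1 = 292
Weekday index = (6 + 292) mod 7 = 4

Day of the week: Friday


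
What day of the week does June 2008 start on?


Target: June 1, 2008
Anchor: Jan 1, 2008. With p = 2008 - 1 = 2007: (p + p//4 - p//100 + p//400) mod 7 = (2007 + 501 - 20 + 5) mod 7 = 2493 mod 7 = 1 -> Tuesday (Mon=0 ... Sun=6)
Days before June (Jan-May): 152 days
Weekday index = (1 + 152) mod 7 = 6

Sunday


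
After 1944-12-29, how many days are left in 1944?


Day of year: 364 of 366
Remaining = 366 - 364

2 days


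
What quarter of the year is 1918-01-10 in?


Month: January (month 1)
Q1: Jan-Mar, Q2: Apr-Jun, Q3: Jul-Sep, Q4: Oct-Dec

Q1


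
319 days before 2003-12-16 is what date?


Start: 2003-12-16, subtract 319 days
Back 16 days from December 16 reaches November 30, 2003 -> 303 left
November 2003 has 30 days -> back to October 31, 2003 -> 273 left
October 2003 has 31 days -> back to September 30, 2003 -> 242 left
September 2003 has 30 days -> back to August 31, 2003 -> 212 left
August 2003 has 31 days -> back to July 31, 2003 -> 181 left
July 2003 has 31 days -> back to June 30, 2003 -> 150 left
June 2003 has 30 days -> back to May 31, 2003 -> 120 left
May 2003 has 31 days -> back to April 30, 2003 -> 89 left
April 2003 has 30 days -> back to March 31, 2003 -> 59 left
March 2003 has 31 days -> back to February 28, 2003 -> 28 left
February 2003 has 28 days -> back to January 31, 2003 -> 0 left
January 2003: 31 - 0 = 31 -> lands on January 31

Result: 2003-01-31


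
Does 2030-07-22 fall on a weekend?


Anchor: Jan 1, 2030. With p = 2030 - 1 = 2029: (p + p//4 - p//100 + p//400) mod 7 = (2029 + 507 - 20 + 5) mod 7 = 2521 mod 7 = 1 -> Tuesday (Mon=0 ... Sun=6)
Day of year: 203; offset = 202
Weekday index = (1 + 202) mod 7 = 0 -> Monday
Weekend days: Saturday, Sunday

No


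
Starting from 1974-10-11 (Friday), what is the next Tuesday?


Current: Friday
Target: Tuesday
Days ahead: 4

Next Tuesday: 1974-10-15


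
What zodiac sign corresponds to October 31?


Date: October 31
Conventional tropical zodiac dates: Scorpio from October 23 onward; Sagittarius starts November 22
October 31 falls within the Scorpio range

Scorpio


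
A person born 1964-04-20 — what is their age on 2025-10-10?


Birth: 1964-04-20
Reference: 2025-10-10
Year difference: 2025 - 1964 = 61

61 years old


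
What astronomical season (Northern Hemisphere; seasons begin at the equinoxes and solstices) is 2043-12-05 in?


Date: December 5
Astronomical Autumn (approx.; exact equinox/solstice day varies by year): September 22 to December 20
December 5 falls within the Autumn window

Autumn


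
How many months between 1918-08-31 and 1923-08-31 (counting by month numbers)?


From August 1918 to August 1923
5 years * 12 = 60 months = 60

60 months


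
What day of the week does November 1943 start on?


Target: November 1, 1943
Anchor: Jan 1, 1943. With p = 1943 - 1 = 1942: (p + p//4 - p//100 + p//400) mod 7 = (1942 + 485 - 19 + 4) mod 7 = 2412 mod 7 = 4 -> Friday (Mon=0 ... Sun=6)
Days before November (Jan-Oct): 304 days
Weekday index = (4 + 304) mod 7 = 0

Monday


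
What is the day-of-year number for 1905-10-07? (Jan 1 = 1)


Date: October 7, 1905
Days in months 1 through 9: 273
Plus 7 days in October

Day of year: 280


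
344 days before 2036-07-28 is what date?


Start: 2036-07-28, subtract 344 days
Back 28 days from July 28 reaches June 30, 2036 -> 316 left
June 2036 has 30 days -> back to May 31, 2036 -> 286 left
May 2036 has 31 days -> back to April 30, 2036 -> 255 left
April 2036 has 30 days -> back to March 31, 2036 -> 225 left
March 2036 has 31 days -> back to February 29, 2036 -> 194 left
February 2036 has 29 days -> back to January 31, 2036 -> 165 left
January 2036 has 31 days -> back to December 31, 2035 -> 134 left
December 2035 has 31 days -> back to November 30, 2035 -> 103 left
November 2035 has 30 days -> back to October 31, 2035 -> 73 left
October 2035 has 31 days -> back to September 30, 2035 -> 42 left
September 2035 has 30 days -> back to August 31, 2035 -> 12 left
August 2035: 31 - 12 = 19 -> lands on August 19

Result: 2035-08-19


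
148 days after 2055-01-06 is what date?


Start: 2055-01-06, add 148 days
January 2055 has 31 days: 31 - 6 = 25 days to January 31 -> 123 left
February 2055 has 28 days -> 95 left
March 2055 has 31 days -> 64 left
April 2055 has 30 days -> 34 left
May 2055 has 31 days -> 3 left
June 2055: 3 <= 30 -> lands on June 3

Result: 2055-06-03


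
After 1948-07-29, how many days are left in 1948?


Day of year: 211 of 366
Remaining = 366 - 211

155 days


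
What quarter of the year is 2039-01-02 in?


Month: January (month 1)
Q1: Jan-Mar, Q2: Apr-Jun, Q3: Jul-Sep, Q4: Oct-Dec

Q1


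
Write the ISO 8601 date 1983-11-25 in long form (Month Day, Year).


ISO 1983-11-25 parses as year=1983, month=11, day=25
Month 11 -> November

November 25, 1983


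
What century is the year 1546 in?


Century = (year - 1) // 100 + 1
= (1546 - 1) // 100 + 1
= 1545 // 100 + 1
= 15 + 1

16th century


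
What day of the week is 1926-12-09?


Date: December 9, 1926
Anchor: Jan 1, 1926. With p = 1926 - 1 = 1925: (p + p//4 - p//100 + p//400) mod 7 = (1925 + 481 - 19 + 4) mod 7 = 2391 mod 7 = 4 -> Friday (Mon=0 ... Sun=6)
Days before December (Jan-Nov): 334; offset = 334 + 9 - 1 = 342
Weekday index = (4 + 342) mod 7 = 3

Day of the week: Thursday


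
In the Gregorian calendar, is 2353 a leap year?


Gregorian leap year rule: divisible by 4, but not by 100, unless also by 400.
2353 is not divisible by 4 -> not a leap year

No


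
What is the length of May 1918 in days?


May 1918

31 days


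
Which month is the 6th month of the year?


Month 6 of 12

June


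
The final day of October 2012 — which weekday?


October 2012 has 31 days
Anchor: Jan 1, 2012. With p = 2012 - 1 = 2011: (p + p//4 - p//100 + p//400) mod 7 = (2011 + 502 - 20 + 5) mod 7 = 2498 mod 7 = 6 -> Sunday (Mon=0 ... Sun=6)
Days before October (Jan-Sep): 274; October 1 index = (6 + 274) mod 7 = 0 -> Monday
Last day offset: 31 - 1 = 30 days
Weekday index = (0 + 30) mod 7 = 2

Wednesday, October 31


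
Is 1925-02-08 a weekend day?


Anchor: Jan 1, 1925. With p = 1925 - 1 = 1924: (p + p//4 - p//100 + p//400) mod 7 = (1924 + 481 - 19 + 4) mod 7 = 2390 mod 7 = 3 -> Thursday (Mon=0 ... Sun=6)
Day of year: 39; offset = 38
Weekday index = (3 + 38) mod 7 = 6 -> Sunday
Weekend days: Saturday, Sunday

Yes


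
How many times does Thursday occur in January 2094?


January 2094 has 31 days
Anchor: Jan 1, 2094. With p = 2094 - 1 = 2093: (p + p//4 - p//100 + p//400) mod 7 = (2093 + 523 - 20 + 5) mod 7 = 2601 mod 7 = 4 -> Friday (Mon=0 ... Sun=6)
January 1 is the anchor itself -> Friday
First Thursday is January 7
Thursdays: 7, 14, 21, 28

4 Thursdays


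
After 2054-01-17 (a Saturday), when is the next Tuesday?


Current: Saturday
Target: Tuesday
Days ahead: 3

Next Tuesday: 2054-01-20


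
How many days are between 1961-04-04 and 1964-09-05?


From 1961-04-04 to 1964-09-05
1961-04-04: days before April = 31 + 28 + 31 = 90 (1961 is not a leap year); day of year = 90 + 4 = 94
1964-09-05: days before September = 31 + 29 + 31 + 30 + 31 + 30 + 31 + 31 = 244 (1964 is a leap year); day of year = 244 + 5 = 249
Rest of 1961: 365 - 94 = 271
Full years 1962 (365), 1963 (365): 730
Total = 271 + 730 + 249 = 1250

1250 days


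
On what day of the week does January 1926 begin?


Target: January 1, 1926
Anchor: Jan 1, 1926. With p = 1926 - 1 = 1925: (p + p//4 - p//100 + p//400) mod 7 = (1925 + 481 - 19 + 4) mod 7 = 2391 mod 7 = 4 -> Friday (Mon=0 ... Sun=6)
Offset from anchor: 0 days
Weekday index = (4 + 0) mod 7 = 4

Friday


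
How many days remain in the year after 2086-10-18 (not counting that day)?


Day of year: 291 of 365
Remaining = 365 - 291

74 days


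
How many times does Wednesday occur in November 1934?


November 1934 has 30 days
Anchor: Jan 1, 1934. With p = 1934 - 1 = 1933: (p + p//4 - p//100 + p//400) mod 7 = (1933 + 483 - 19 + 4) mod 7 = 2401 mod 7 = 0 -> Monday (Mon=0 ... Sun=6)
Days before November (Jan-Oct): 304; November 1 index = (0 + 304) mod 7 = 3 -> Thursday
First Wednesday is November 7
Wednesdays: 7, 14, 21, 28

4 Wednesdays


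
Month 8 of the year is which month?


Month 8 of 12

August


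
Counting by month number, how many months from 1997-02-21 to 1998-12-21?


From February 1997 to December 1998
1 year * 12 = 12 months, plus 10 months = 22

22 months


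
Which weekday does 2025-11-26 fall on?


Date: November 26, 2025
Anchor: Jan 1, 2025. With p = 2025 - 1 = 2024: (p + p//4 - p//100 + p//400) mod 7 = (2024 + 506 - 20 + 5) mod 7 = 2515 mod 7 = 2 -> Wednesday (Mon=0 ... Sun=6)
Days before November (Jan-Oct): 304; offset = 304 + 26 - 1 = 329
Weekday index = (2 + 329) mod 7 = 2

Day of the week: Wednesday


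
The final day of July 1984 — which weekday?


July 1984 has 31 days
Anchor: Jan 1, 1984. With p = 1984 - 1 = 1983: (p + p//4 - p//100 + p//400) mod 7 = (1983 + 495 - 19 + 4) mod 7 = 2463 mod 7 = 6 -> Sunday (Mon=0 ... Sun=6)
Days before July (Jan-Jun): 182; July 1 index = (6 + 182) mod 7 = 6 -> Sunday
Last day offset: 31 - 1 = 30 days
Weekday index = (6 + 30) mod 7 = 1

Tuesday, July 31


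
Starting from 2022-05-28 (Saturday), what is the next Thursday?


Current: Saturday
Target: Thursday
Days ahead: 5

Next Thursday: 2022-06-02


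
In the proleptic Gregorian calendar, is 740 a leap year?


Gregorian leap year rule: divisible by 4, but not by 100, unless also by 400.
740 is divisible by 4 but not 100 -> leap year

Yes


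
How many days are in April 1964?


April 1964

30 days


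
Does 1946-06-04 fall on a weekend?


Anchor: Jan 1, 1946. With p = 1946 - 1 = 1945: (p + p//4 - p//100 + p//400) mod 7 = (1945 + 486 - 19 + 4) mod 7 = 2416 mod 7 = 1 -> Tuesday (Mon=0 ... Sun=6)
Day of year: 155; offset = 154
Weekday index = (1 + 154) mod 7 = 1 -> Tuesday
Weekend days: Saturday, Sunday

No


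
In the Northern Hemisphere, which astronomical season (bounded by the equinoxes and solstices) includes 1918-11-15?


Date: November 15
Astronomical Autumn (approx.; exact equinox/solstice day varies by year): September 22 to December 20
November 15 falls within the Autumn window

Autumn


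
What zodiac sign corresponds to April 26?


Date: April 26
Conventional tropical zodiac dates: Taurus from April 20 onward; Gemini starts May 21
April 26 falls within the Taurus range

Taurus


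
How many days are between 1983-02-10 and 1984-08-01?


From 1983-02-10 to 1984-08-01
1983-02-10: days before February = 31; day of year = 31 + 10 = 41
1984-08-01: days before August = 31 + 29 + 31 + 30 + 31 + 30 + 31 = 213 (1984 is a leap year); day of year = 213 + 1 = 214
Rest of 1983: 365 - 41 = 324
Total = 324 + 214 = 538

538 days


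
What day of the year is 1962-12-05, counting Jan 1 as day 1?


Date: December 5, 1962
Days in months 1 through 11: 334
Plus 5 days in December

Day of year: 339


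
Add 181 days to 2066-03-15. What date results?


Start: 2066-03-15, add 181 days
March 2066 has 31 days: 31 - 15 = 16 days to March 31 -> 165 left
April 2066 has 30 days -> 135 left
May 2066 has 31 days -> 104 left
June 2066 has 30 days -> 74 left
July 2066 has 31 days -> 43 left
August 2066 has 31 days -> 12 left
September 2066: 12 <= 30 -> lands on September 12

Result: 2066-09-12


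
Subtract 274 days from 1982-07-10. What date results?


Start: 1982-07-10, subtract 274 days
Back 10 days from July 10 reaches June 30, 1982 -> 264 left
June 1982 has 30 days -> back to May 31, 1982 -> 234 left
May 1982 has 31 days -> back to April 30, 1982 -> 203 left
April 1982 has 30 days -> back to March 31, 1982 -> 173 left
March 1982 has 31 days -> back to February 28, 1982 -> 142 left
February 1982 has 28 days -> back to January 31, 1982 -> 114 left
January 1982 has 31 days -> back to December 31, 1981 -> 83 left
December 1981 has 31 days -> back to November 30, 1981 -> 52 left
November 1981 has 30 days -> back to October 31, 1981 -> 22 left
October 1981: 31 - 22 = 9 -> lands on October 9

Result: 1981-10-09


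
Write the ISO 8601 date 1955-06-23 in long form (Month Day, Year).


ISO 1955-06-23 parses as year=1955, month=06, day=23
Month 6 -> June

June 23, 1955


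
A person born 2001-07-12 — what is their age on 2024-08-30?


Birth: 2001-07-12
Reference: 2024-08-30
Year difference: 2024 - 2001 = 23

23 years old


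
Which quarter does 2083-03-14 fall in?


Month: March (month 3)
Q1: Jan-Mar, Q2: Apr-Jun, Q3: Jul-Sep, Q4: Oct-Dec

Q1


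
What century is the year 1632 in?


Century = (year - 1) // 100 + 1
= (1632 - 1) // 100 + 1
= 1631 // 100 + 1
= 16 + 1

17th century


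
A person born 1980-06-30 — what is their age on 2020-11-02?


Birth: 1980-06-30
Reference: 2020-11-02
Year difference: 2020 - 1980 = 40

40 years old


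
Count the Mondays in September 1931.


September 1931 has 30 days
Anchor: Jan 1, 1931. With p = 1931 - 1 = 1930: (p + p//4 - p//100 + p//400) mod 7 = (1930 + 482 - 19 + 4) mod 7 = 2397 mod 7 = 3 -> Thursday (Mon=0 ... Sun=6)
Days before September (Jan-Aug): 243; September 1 index = (3 + 243) mod 7 = 1 -> Tuesday
First Monday is September 7
Mondays: 7, 14, 21, 28

4 Mondays


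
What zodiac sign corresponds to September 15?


Date: September 15
Conventional tropical zodiac dates: Virgo from August 23 onward; Libra starts September 23
September 15 falls within the Virgo range

Virgo
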